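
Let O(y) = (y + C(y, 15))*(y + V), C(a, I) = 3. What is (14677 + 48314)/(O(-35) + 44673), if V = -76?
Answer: 20997/16075 ≈ 1.3062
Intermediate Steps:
O(y) = (-76 + y)*(3 + y) (O(y) = (y + 3)*(y - 76) = (3 + y)*(-76 + y) = (-76 + y)*(3 + y))
(14677 + 48314)/(O(-35) + 44673) = (14677 + 48314)/((-228 + (-35)² - 73*(-35)) + 44673) = 62991/((-228 + 1225 + 2555) + 44673) = 62991/(3552 + 44673) = 62991/48225 = 62991*(1/48225) = 20997/16075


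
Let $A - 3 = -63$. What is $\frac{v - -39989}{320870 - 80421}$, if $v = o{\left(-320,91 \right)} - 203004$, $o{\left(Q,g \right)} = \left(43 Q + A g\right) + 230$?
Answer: $- \frac{182005}{240449} \approx -0.75694$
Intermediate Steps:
$A = -60$ ($A = 3 - 63 = -60$)
$o{\left(Q,g \right)} = 230 - 60 g + 43 Q$ ($o{\left(Q,g \right)} = \left(43 Q - 60 g\right) + 230 = \left(- 60 g + 43 Q\right) + 230 = 230 - 60 g + 43 Q$)
$v = -221994$ ($v = \left(230 - 5460 + 43 \left(-320\right)\right) - 203004 = \left(230 - 5460 - 13760\right) - 203004 = -18990 - 203004 = -221994$)
$\frac{v - -39989}{320870 - 80421} = \frac{-221994 - -39989}{320870 - 80421} = \frac{-221994 + \left(-148589 + 188578\right)}{240449} = \left(-221994 + 39989\right) \frac{1}{240449} = \left(-182005\right) \frac{1}{240449} = - \frac{182005}{240449}$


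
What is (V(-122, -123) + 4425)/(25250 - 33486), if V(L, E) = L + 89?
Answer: -1098/2059 ≈ -0.53327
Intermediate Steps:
V(L, E) = 89 + L
(V(-122, -123) + 4425)/(25250 - 33486) = ((89 - 122) + 4425)/(25250 - 33486) = (-33 + 4425)/(-8236) = 4392*(-1/8236) = -1098/2059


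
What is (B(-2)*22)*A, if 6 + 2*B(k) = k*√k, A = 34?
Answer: -2244 - 748*I*√2 ≈ -2244.0 - 1057.8*I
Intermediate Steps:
B(k) = -3 + k^(3/2)/2 (B(k) = -3 + (k*√k)/2 = -3 + k^(3/2)/2)
(B(-2)*22)*A = ((-3 + (-2)^(3/2)/2)*22)*34 = ((-3 + (-2*I*√2)/2)*22)*34 = ((-3 - I*√2)*22)*34 = (-66 - 22*I*√2)*34 = -2244 - 748*I*√2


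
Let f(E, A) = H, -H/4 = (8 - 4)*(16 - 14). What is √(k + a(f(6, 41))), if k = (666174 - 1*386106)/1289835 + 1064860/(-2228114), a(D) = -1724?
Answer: I*√395588429240472632682413070/478983236865 ≈ 41.524*I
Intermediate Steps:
H = -32 (H = -4*(8 - 4)*(16 - 14) = -16*2 = -4*8 = -32)
f(E, A) = -32
k = -124911711058/478983236865 (k = (666174 - 386106)*(1/1289835) + 1064860*(-1/2228114) = 280068*(1/1289835) - 532430/1114057 = 93356/429945 - 532430/1114057 = -124911711058/478983236865 ≈ -0.26079)
√(k + a(f(6, 41))) = √(-124911711058/478983236865 - 1724) = √(-825892012066318/478983236865) = I*√395588429240472632682413070/478983236865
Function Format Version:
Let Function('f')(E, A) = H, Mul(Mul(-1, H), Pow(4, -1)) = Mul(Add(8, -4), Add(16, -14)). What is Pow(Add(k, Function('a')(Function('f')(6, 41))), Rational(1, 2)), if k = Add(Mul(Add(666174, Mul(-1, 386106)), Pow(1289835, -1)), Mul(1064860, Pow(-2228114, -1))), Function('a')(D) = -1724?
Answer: Mul(Rational(1, 478983236865), I, Pow(395588429240472632682413070, Rational(1, 2))) ≈ Mul(41.524, I)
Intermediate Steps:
H = -32 (H = Mul(-4, Mul(Add(8, -4), Add(16, -14))) = Mul(-4, Mul(4, 2)) = Mul(-4, 8) = -32)
Function('f')(E, A) = -32
k = Rational(-124911711058, 478983236865) (k = Add(Mul(Add(666174, -386106), Rational(1, 1289835)), Mul(1064860, Rational(-1, 2228114))) = Add(Mul(280068, Rational(1, 1289835)), Rational(-532430, 1114057)) = Add(Rational(93356, 429945), Rational(-532430, 1114057)) = Rational(-124911711058, 478983236865) ≈ -0.26079)
Pow(Add(k, Function('a')(Function('f')(6, 41))), Rational(1, 2)) = Pow(Add(Rational(-124911711058, 478983236865), -1724), Rational(1, 2)) = Pow(Rational(-825892012066318, 478983236865), Rational(1, 2)) = Mul(Rational(1, 478983236865), I, Pow(395588429240472632682413070, Rational(1, 2)))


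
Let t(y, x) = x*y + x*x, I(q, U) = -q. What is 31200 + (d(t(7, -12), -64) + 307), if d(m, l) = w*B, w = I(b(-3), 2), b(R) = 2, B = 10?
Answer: 31487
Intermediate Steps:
w = -2 (w = -1*2 = -2)
t(y, x) = x² + x*y (t(y, x) = x*y + x² = x² + x*y)
d(m, l) = -20 (d(m, l) = -2*10 = -20)
31200 + (d(t(7, -12), -64) + 307) = 31200 + (-20 + 307) = 31200 + 287 = 31487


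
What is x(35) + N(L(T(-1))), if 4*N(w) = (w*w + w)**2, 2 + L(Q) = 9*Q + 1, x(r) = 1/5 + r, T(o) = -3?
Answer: 714596/5 ≈ 1.4292e+5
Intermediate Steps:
x(r) = 1/5 + r
L(Q) = -1 + 9*Q (L(Q) = -2 + (9*Q + 1) = -2 + (1 + 9*Q) = -1 + 9*Q)
N(w) = (w + w**2)**2/4 (N(w) = (w*w + w)**2/4 = (w**2 + w)**2/4 = (w + w**2)**2/4)
x(35) + N(L(T(-1))) = (1/5 + 35) + (-1 + 9*(-3))**2*(1 + (-1 + 9*(-3)))**2/4 = 176/5 + (-1 - 27)**2*(1 + (-1 - 27))**2/4 = 176/5 + (1/4)*(-28)**2*(1 - 28)**2 = 176/5 + (1/4)*784*(-27)**2 = 176/5 + (1/4)*784*729 = 176/5 + 142884 = 714596/5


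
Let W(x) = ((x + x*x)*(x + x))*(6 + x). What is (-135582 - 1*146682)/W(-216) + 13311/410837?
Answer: 333117668749/10302805951200 ≈ 0.032333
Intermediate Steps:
W(x) = 2*x*(6 + x)*(x + x**2) (W(x) = ((x + x**2)*(2*x))*(6 + x) = (2*x*(x + x**2))*(6 + x) = 2*x*(6 + x)*(x + x**2))
(-135582 - 1*146682)/W(-216) + 13311/410837 = (-135582 - 1*146682)/((2*(-216)**2*(6 + (-216)**2 + 7*(-216)))) + 13311/410837 = (-135582 - 146682)/((2*46656*(6 + 46656 - 1512))) + 13311*(1/410837) = -282264/(2*46656*45150) + 13311/410837 = -282264/4213036800 + 13311/410837 = -282264*1/4213036800 + 13311/410837 = -11761/175543200 + 13311/410837 = 333117668749/10302805951200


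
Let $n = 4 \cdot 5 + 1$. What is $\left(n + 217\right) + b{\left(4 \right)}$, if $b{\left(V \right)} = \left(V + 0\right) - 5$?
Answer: $237$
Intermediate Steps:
$b{\left(V \right)} = -5 + V$ ($b{\left(V \right)} = V - 5 = -5 + V$)
$n = 21$ ($n = 20 + 1 = 21$)
$\left(n + 217\right) + b{\left(4 \right)} = \left(21 + 217\right) + \left(-5 + 4\right) = 238 - 1 = 237$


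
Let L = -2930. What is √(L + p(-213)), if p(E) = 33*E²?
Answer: √1494247 ≈ 1222.4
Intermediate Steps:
√(L + p(-213)) = √(-2930 + 33*(-213)²) = √(-2930 + 33*45369) = √(-2930 + 1497177) = √1494247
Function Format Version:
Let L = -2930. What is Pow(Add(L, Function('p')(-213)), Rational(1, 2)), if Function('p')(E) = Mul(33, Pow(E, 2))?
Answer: Pow(1494247, Rational(1, 2)) ≈ 1222.4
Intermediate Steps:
Pow(Add(L, Function('p')(-213)), Rational(1, 2)) = Pow(Add(-2930, Mul(33, Pow(-213, 2))), Rational(1, 2)) = Pow(Add(-2930, Mul(33, 45369)), Rational(1, 2)) = Pow(Add(-2930, 1497177), Rational(1, 2)) = Pow(1494247, Rational(1, 2))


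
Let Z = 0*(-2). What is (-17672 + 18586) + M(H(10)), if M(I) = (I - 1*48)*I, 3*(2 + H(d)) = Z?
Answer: 1014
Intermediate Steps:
Z = 0
H(d) = -2 (H(d) = -2 + (1/3)*0 = -2 + 0 = -2)
M(I) = I*(-48 + I) (M(I) = (I - 48)*I = (-48 + I)*I = I*(-48 + I))
(-17672 + 18586) + M(H(10)) = (-17672 + 18586) - 2*(-48 - 2) = 914 - 2*(-50) = 914 + 100 = 1014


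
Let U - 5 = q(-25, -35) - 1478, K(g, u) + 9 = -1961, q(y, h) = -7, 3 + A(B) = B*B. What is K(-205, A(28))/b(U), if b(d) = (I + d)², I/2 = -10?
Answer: -197/225000 ≈ -0.00087556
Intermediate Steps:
A(B) = -3 + B² (A(B) = -3 + B*B = -3 + B²)
I = -20 (I = 2*(-10) = -20)
K(g, u) = -1970 (K(g, u) = -9 - 1961 = -1970)
U = -1480 (U = 5 + (-7 - 1478) = 5 - 1485 = -1480)
b(d) = (-20 + d)²
K(-205, A(28))/b(U) = -1970/(-20 - 1480)² = -1970/((-1500)²) = -1970/2250000 = -1970*1/2250000 = -197/225000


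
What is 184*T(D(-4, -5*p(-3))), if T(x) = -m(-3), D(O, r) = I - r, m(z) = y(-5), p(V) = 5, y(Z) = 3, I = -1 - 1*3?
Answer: -552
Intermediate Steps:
I = -4 (I = -1 - 3 = -4)
m(z) = 3
D(O, r) = -4 - r
T(x) = -3 (T(x) = -1*3 = -3)
184*T(D(-4, -5*p(-3))) = 184*(-3) = -552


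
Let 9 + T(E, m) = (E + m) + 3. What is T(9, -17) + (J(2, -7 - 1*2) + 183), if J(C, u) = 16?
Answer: 185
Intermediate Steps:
T(E, m) = -6 + E + m (T(E, m) = -9 + ((E + m) + 3) = -9 + (3 + E + m) = -6 + E + m)
T(9, -17) + (J(2, -7 - 1*2) + 183) = (-6 + 9 - 17) + (16 + 183) = -14 + 199 = 185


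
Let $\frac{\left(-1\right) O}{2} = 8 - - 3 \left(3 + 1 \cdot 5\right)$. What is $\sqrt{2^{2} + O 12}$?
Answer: $2 i \sqrt{191} \approx 27.641 i$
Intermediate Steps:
$O = -64$ ($O = - 2 \left(8 - - 3 \left(3 + 1 \cdot 5\right)\right) = - 2 \left(8 - - 3 \left(3 + 5\right)\right) = - 2 \left(8 - \left(-3\right) 8\right) = - 2 \left(8 - -24\right) = - 2 \left(8 + 24\right) = \left(-2\right) 32 = -64$)
$\sqrt{2^{2} + O 12} = \sqrt{2^{2} - 768} = \sqrt{4 - 768} = \sqrt{-764} = 2 i \sqrt{191}$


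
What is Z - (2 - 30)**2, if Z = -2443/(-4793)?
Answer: -3755269/4793 ≈ -783.49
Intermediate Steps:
Z = 2443/4793 (Z = -2443*(-1/4793) = 2443/4793 ≈ 0.50970)
Z - (2 - 30)**2 = 2443/4793 - (2 - 30)**2 = 2443/4793 - 1*(-28)**2 = 2443/4793 - 1*784 = 2443/4793 - 784 = -3755269/4793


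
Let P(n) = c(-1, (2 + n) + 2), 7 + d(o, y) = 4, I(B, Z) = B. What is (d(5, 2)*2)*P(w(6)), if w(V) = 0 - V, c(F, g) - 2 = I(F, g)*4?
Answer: 12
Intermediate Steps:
d(o, y) = -3 (d(o, y) = -7 + 4 = -3)
c(F, g) = 2 + 4*F (c(F, g) = 2 + F*4 = 2 + 4*F)
w(V) = -V
P(n) = -2 (P(n) = 2 + 4*(-1) = 2 - 4 = -2)
(d(5, 2)*2)*P(w(6)) = -3*2*(-2) = -6*(-2) = 12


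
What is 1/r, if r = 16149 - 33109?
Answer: -1/16960 ≈ -5.8962e-5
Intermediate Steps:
r = -16960
1/r = 1/(-16960) = -1/16960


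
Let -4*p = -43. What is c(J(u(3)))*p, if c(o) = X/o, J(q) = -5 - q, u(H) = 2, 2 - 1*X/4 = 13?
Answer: 473/7 ≈ 67.571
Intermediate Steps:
X = -44 (X = 8 - 4*13 = 8 - 52 = -44)
p = 43/4 (p = -¼*(-43) = 43/4 ≈ 10.750)
c(o) = -44/o
c(J(u(3)))*p = -44/(-5 - 1*2)*(43/4) = -44/(-5 - 2)*(43/4) = -44/(-7)*(43/4) = -44*(-⅐)*(43/4) = (44/7)*(43/4) = 473/7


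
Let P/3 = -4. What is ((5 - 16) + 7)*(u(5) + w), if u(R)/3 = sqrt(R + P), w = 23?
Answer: -92 - 12*I*sqrt(7) ≈ -92.0 - 31.749*I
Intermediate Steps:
P = -12 (P = 3*(-4) = -12)
u(R) = 3*sqrt(-12 + R) (u(R) = 3*sqrt(R - 12) = 3*sqrt(-12 + R))
((5 - 16) + 7)*(u(5) + w) = ((5 - 16) + 7)*(3*sqrt(-12 + 5) + 23) = (-11 + 7)*(3*sqrt(-7) + 23) = -4*(3*(I*sqrt(7)) + 23) = -4*(3*I*sqrt(7) + 23) = -4*(23 + 3*I*sqrt(7)) = -92 - 12*I*sqrt(7)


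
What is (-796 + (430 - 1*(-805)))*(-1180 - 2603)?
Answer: -1660737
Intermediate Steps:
(-796 + (430 - 1*(-805)))*(-1180 - 2603) = (-796 + (430 + 805))*(-3783) = (-796 + 1235)*(-3783) = 439*(-3783) = -1660737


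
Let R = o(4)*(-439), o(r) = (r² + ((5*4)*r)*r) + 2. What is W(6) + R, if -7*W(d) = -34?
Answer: -1038640/7 ≈ -1.4838e+5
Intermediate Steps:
W(d) = 34/7 (W(d) = -⅐*(-34) = 34/7)
o(r) = 2 + 21*r² (o(r) = (r² + (20*r)*r) + 2 = (r² + 20*r²) + 2 = 21*r² + 2 = 2 + 21*r²)
R = -148382 (R = (2 + 21*4²)*(-439) = (2 + 21*16)*(-439) = (2 + 336)*(-439) = 338*(-439) = -148382)
W(6) + R = 34/7 - 148382 = -1038640/7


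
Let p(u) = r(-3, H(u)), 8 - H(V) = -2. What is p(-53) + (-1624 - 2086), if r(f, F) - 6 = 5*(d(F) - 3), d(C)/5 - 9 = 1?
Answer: -3469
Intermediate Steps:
d(C) = 50 (d(C) = 45 + 5*1 = 45 + 5 = 50)
H(V) = 10 (H(V) = 8 - 1*(-2) = 8 + 2 = 10)
r(f, F) = 241 (r(f, F) = 6 + 5*(50 - 3) = 6 + 5*47 = 6 + 235 = 241)
p(u) = 241
p(-53) + (-1624 - 2086) = 241 + (-1624 - 2086) = 241 - 3710 = -3469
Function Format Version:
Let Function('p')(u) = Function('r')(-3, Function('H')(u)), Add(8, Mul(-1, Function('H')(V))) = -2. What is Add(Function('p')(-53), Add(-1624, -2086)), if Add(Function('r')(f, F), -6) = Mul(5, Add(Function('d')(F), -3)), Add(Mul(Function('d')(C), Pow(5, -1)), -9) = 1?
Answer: -3469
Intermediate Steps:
Function('d')(C) = 50 (Function('d')(C) = Add(45, Mul(5, 1)) = Add(45, 5) = 50)
Function('H')(V) = 10 (Function('H')(V) = Add(8, Mul(-1, -2)) = Add(8, 2) = 10)
Function('r')(f, F) = 241 (Function('r')(f, F) = Add(6, Mul(5, Add(50, -3))) = Add(6, Mul(5, 47)) = Add(6, 235) = 241)
Function('p')(u) = 241
Add(Function('p')(-53), Add(-1624, -2086)) = Add(241, Add(-1624, -2086)) = Add(241, -3710) = -3469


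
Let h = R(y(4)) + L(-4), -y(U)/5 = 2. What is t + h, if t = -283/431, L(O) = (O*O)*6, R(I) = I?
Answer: 36783/431 ≈ 85.343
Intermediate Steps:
y(U) = -10 (y(U) = -5*2 = -10)
L(O) = 6*O**2 (L(O) = O**2*6 = 6*O**2)
h = 86 (h = -10 + 6*(-4)**2 = -10 + 6*16 = -10 + 96 = 86)
t = -283/431 (t = -283*1/431 = -283/431 ≈ -0.65661)
t + h = -283/431 + 86 = 36783/431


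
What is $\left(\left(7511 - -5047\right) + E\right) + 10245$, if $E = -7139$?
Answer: $15664$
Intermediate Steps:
$\left(\left(7511 - -5047\right) + E\right) + 10245 = \left(\left(7511 - -5047\right) - 7139\right) + 10245 = \left(\left(7511 + 5047\right) - 7139\right) + 10245 = \left(12558 - 7139\right) + 10245 = 5419 + 10245 = 15664$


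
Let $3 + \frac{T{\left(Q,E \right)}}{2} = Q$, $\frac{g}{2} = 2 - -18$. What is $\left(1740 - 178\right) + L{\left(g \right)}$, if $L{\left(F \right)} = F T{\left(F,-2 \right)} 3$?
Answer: $10442$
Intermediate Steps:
$g = 40$ ($g = 2 \left(2 - -18\right) = 2 \left(2 + 18\right) = 2 \cdot 20 = 40$)
$T{\left(Q,E \right)} = -6 + 2 Q$
$L{\left(F \right)} = 3 F \left(-6 + 2 F\right)$ ($L{\left(F \right)} = F \left(-6 + 2 F\right) 3 = 3 F \left(-6 + 2 F\right)$)
$\left(1740 - 178\right) + L{\left(g \right)} = \left(1740 - 178\right) + 6 \cdot 40 \left(-3 + 40\right) = 1562 + 6 \cdot 40 \cdot 37 = 1562 + 8880 = 10442$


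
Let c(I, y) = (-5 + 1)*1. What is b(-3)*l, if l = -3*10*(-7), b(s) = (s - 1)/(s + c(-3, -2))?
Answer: 120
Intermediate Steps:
c(I, y) = -4 (c(I, y) = -4*1 = -4)
b(s) = (-1 + s)/(-4 + s) (b(s) = (s - 1)/(s - 4) = (-1 + s)/(-4 + s))
l = 210 (l = -30*(-7) = 210)
b(-3)*l = ((-1 - 3)/(-4 - 3))*210 = (-4/(-7))*210 = -⅐*(-4)*210 = (4/7)*210 = 120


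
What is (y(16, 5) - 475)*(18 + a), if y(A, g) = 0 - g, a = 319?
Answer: -161760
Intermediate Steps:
y(A, g) = -g
(y(16, 5) - 475)*(18 + a) = (-1*5 - 475)*(18 + 319) = (-5 - 475)*337 = -480*337 = -161760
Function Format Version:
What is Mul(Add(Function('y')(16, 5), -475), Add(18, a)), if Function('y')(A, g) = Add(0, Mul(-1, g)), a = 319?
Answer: -161760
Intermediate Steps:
Function('y')(A, g) = Mul(-1, g)
Mul(Add(Function('y')(16, 5), -475), Add(18, a)) = Mul(Add(Mul(-1, 5), -475), Add(18, 319)) = Mul(Add(-5, -475), 337) = Mul(-480, 337) = -161760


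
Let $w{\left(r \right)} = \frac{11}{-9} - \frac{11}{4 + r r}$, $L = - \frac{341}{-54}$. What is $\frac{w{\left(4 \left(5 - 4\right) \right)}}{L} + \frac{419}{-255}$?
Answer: $- \frac{6083}{3162} \approx -1.9238$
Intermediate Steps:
$L = \frac{341}{54}$ ($L = \left(-341\right) \left(- \frac{1}{54}\right) = \frac{341}{54} \approx 6.3148$)
$w{\left(r \right)} = - \frac{11}{9} - \frac{11}{4 + r^{2}}$ ($w{\left(r \right)} = 11 \left(- \frac{1}{9}\right) - \frac{11}{4 + r^{2}} = - \frac{11}{9} - \frac{11}{4 + r^{2}}$)
$\frac{w{\left(4 \left(5 - 4\right) \right)}}{L} + \frac{419}{-255} = \frac{\frac{11}{9} \frac{1}{4 + \left(4 \left(5 - 4\right)\right)^{2}} \left(-13 - \left(4 \left(5 - 4\right)\right)^{2}\right)}{\frac{341}{54}} + \frac{419}{-255} = \frac{11 \left(-13 - \left(4 \cdot 1\right)^{2}\right)}{9 \left(4 + \left(4 \cdot 1\right)^{2}\right)} \frac{54}{341} + 419 \left(- \frac{1}{255}\right) = \frac{11 \left(-13 - 4^{2}\right)}{9 \left(4 + 4^{2}\right)} \frac{54}{341} - \frac{419}{255} = \frac{11 \left(-13 - 16\right)}{9 \left(4 + 16\right)} \frac{54}{341} - \frac{419}{255} = \frac{11 \left(-13 - 16\right)}{9 \cdot 20} \cdot \frac{54}{341} - \frac{419}{255} = \frac{11}{9} \cdot \frac{1}{20} \left(-29\right) \frac{54}{341} - \frac{419}{255} = \left(- \frac{319}{180}\right) \frac{54}{341} - \frac{419}{255} = - \frac{87}{310} - \frac{419}{255} = - \frac{6083}{3162}$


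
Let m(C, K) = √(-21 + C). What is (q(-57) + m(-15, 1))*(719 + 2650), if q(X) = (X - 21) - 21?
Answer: -333531 + 20214*I ≈ -3.3353e+5 + 20214.0*I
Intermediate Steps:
q(X) = -42 + X (q(X) = (-21 + X) - 21 = -42 + X)
(q(-57) + m(-15, 1))*(719 + 2650) = ((-42 - 57) + √(-21 - 15))*(719 + 2650) = (-99 + √(-36))*3369 = (-99 + 6*I)*3369 = -333531 + 20214*I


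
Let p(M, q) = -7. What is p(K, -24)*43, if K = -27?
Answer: -301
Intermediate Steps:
p(K, -24)*43 = -7*43 = -301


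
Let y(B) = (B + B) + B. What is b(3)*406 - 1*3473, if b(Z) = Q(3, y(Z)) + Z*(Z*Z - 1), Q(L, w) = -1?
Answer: 5865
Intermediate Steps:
y(B) = 3*B (y(B) = 2*B + B = 3*B)
b(Z) = -1 + Z*(-1 + Z²) (b(Z) = -1 + Z*(Z*Z - 1) = -1 + Z*(Z² - 1) = -1 + Z*(-1 + Z²))
b(3)*406 - 1*3473 = (-1 + 3³ - 1*3)*406 - 1*3473 = (-1 + 27 - 3)*406 - 3473 = 23*406 - 3473 = 9338 - 3473 = 5865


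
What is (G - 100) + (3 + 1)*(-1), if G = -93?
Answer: -197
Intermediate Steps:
(G - 100) + (3 + 1)*(-1) = (-93 - 100) + (3 + 1)*(-1) = -193 + 4*(-1) = -193 - 4 = -197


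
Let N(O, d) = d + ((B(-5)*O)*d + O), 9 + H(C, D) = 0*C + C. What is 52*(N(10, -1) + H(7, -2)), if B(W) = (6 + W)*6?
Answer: -2756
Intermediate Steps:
B(W) = 36 + 6*W
H(C, D) = -9 + C (H(C, D) = -9 + (0*C + C) = -9 + (0 + C) = -9 + C)
N(O, d) = O + d + 6*O*d (N(O, d) = d + (((36 + 6*(-5))*O)*d + O) = d + (((36 - 30)*O)*d + O) = d + ((6*O)*d + O) = d + (6*O*d + O) = d + (O + 6*O*d) = O + d + 6*O*d)
52*(N(10, -1) + H(7, -2)) = 52*((10 - 1 + 6*10*(-1)) + (-9 + 7)) = 52*((10 - 1 - 60) - 2) = 52*(-51 - 2) = 52*(-53) = -2756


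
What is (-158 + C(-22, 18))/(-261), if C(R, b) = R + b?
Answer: 18/29 ≈ 0.62069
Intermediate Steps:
(-158 + C(-22, 18))/(-261) = (-158 + (-22 + 18))/(-261) = -(-158 - 4)/261 = -1/261*(-162) = 18/29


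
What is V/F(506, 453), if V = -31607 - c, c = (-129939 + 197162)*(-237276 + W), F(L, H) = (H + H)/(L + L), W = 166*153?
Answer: 7206979852622/453 ≈ 1.5909e+10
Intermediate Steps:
W = 25398
F(L, H) = H/L (F(L, H) = (2*H)/((2*L)) = (2*H)*(1/(2*L)) = H/L)
c = -14243074794 (c = (-129939 + 197162)*(-237276 + 25398) = 67223*(-211878) = -14243074794)
V = 14243043187 (V = -31607 - 1*(-14243074794) = -31607 + 14243074794 = 14243043187)
V/F(506, 453) = 14243043187/((453/506)) = 14243043187/((453*(1/506))) = 14243043187/(453/506) = 14243043187*(506/453) = 7206979852622/453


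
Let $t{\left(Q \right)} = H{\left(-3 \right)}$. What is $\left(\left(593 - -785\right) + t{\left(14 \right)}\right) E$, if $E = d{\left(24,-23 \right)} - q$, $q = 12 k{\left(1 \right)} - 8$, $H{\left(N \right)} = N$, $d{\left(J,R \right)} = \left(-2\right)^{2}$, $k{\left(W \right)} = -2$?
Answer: $49500$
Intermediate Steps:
$d{\left(J,R \right)} = 4$
$t{\left(Q \right)} = -3$
$q = -32$ ($q = 12 \left(-2\right) - 8 = -24 - 8 = -32$)
$E = 36$ ($E = 4 - -32 = 4 + 32 = 36$)
$\left(\left(593 - -785\right) + t{\left(14 \right)}\right) E = \left(\left(593 - -785\right) - 3\right) 36 = \left(\left(593 + 785\right) - 3\right) 36 = \left(1378 - 3\right) 36 = 1375 \cdot 36 = 49500$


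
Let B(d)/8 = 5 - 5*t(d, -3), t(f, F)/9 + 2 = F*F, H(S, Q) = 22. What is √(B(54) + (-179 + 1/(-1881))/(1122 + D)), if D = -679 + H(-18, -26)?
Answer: 2*I*√2108434308915/58311 ≈ 49.803*I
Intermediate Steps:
t(f, F) = -18 + 9*F² (t(f, F) = -18 + 9*(F*F) = -18 + 9*F²)
D = -657 (D = -679 + 22 = -657)
B(d) = -2480 (B(d) = 8*(5 - 5*(-18 + 9*(-3)²)) = 8*(5 - 5*(-18 + 9*9)) = 8*(5 - 5*(-18 + 81)) = 8*(5 - 5*63) = 8*(5 - 315) = 8*(-310) = -2480)
√(B(54) + (-179 + 1/(-1881))/(1122 + D)) = √(-2480 + (-179 + 1/(-1881))/(1122 - 657)) = √(-2480 + (-179 - 1/1881)/465) = √(-2480 - 336700/1881*1/465) = √(-2480 - 67340/174933) = √(-433901180/174933) = 2*I*√2108434308915/58311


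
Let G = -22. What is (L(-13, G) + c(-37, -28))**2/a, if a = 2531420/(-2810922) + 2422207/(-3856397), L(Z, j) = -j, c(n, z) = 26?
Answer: -12487715905575168/8285397719297 ≈ -1507.2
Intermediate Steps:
a = -8285397719297/5420015584017 (a = 2531420*(-1/2810922) + 2422207*(-1/3856397) = -1265710/1405461 - 2422207/3856397 = -8285397719297/5420015584017 ≈ -1.5287)
(L(-13, G) + c(-37, -28))**2/a = (-1*(-22) + 26)**2/(-8285397719297/5420015584017) = (22 + 26)**2*(-5420015584017/8285397719297) = 48**2*(-5420015584017/8285397719297) = 2304*(-5420015584017/8285397719297) = -12487715905575168/8285397719297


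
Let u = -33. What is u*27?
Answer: -891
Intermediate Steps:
u*27 = -33*27 = -891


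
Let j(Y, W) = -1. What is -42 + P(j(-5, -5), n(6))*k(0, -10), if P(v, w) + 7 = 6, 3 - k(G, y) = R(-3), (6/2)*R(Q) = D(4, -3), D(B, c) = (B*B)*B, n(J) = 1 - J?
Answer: -71/3 ≈ -23.667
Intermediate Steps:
D(B, c) = B³ (D(B, c) = B²*B = B³)
R(Q) = 64/3 (R(Q) = (⅓)*4³ = (⅓)*64 = 64/3)
k(G, y) = -55/3 (k(G, y) = 3 - 1*64/3 = 3 - 64/3 = -55/3)
P(v, w) = -1 (P(v, w) = -7 + 6 = -1)
-42 + P(j(-5, -5), n(6))*k(0, -10) = -42 - 1*(-55/3) = -42 + 55/3 = -71/3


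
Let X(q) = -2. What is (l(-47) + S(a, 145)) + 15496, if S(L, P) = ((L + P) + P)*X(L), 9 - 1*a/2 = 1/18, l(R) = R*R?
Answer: 153803/9 ≈ 17089.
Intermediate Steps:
l(R) = R²
a = 161/9 (a = 18 - 2/18 = 18 - 2*1/18 = 18 - ⅑ = 161/9 ≈ 17.889)
S(L, P) = -4*P - 2*L (S(L, P) = ((L + P) + P)*(-2) = (L + 2*P)*(-2) = -4*P - 2*L)
(l(-47) + S(a, 145)) + 15496 = ((-47)² + (-4*145 - 2*161/9)) + 15496 = (2209 + (-580 - 322/9)) + 15496 = (2209 - 5542/9) + 15496 = 14339/9 + 15496 = 153803/9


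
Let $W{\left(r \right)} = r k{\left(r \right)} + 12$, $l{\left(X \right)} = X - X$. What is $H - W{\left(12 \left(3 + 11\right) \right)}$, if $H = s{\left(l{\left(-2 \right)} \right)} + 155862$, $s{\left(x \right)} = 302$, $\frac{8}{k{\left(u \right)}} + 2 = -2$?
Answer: $156488$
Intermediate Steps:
$l{\left(X \right)} = 0$
$k{\left(u \right)} = -2$ ($k{\left(u \right)} = \frac{8}{-2 - 2} = \frac{8}{-4} = 8 \left(- \frac{1}{4}\right) = -2$)
$H = 156164$ ($H = 302 + 155862 = 156164$)
$W{\left(r \right)} = 12 - 2 r$ ($W{\left(r \right)} = r \left(-2\right) + 12 = - 2 r + 12 = 12 - 2 r$)
$H - W{\left(12 \left(3 + 11\right) \right)} = 156164 - \left(12 - 2 \cdot 12 \left(3 + 11\right)\right) = 156164 - \left(12 - 2 \cdot 12 \cdot 14\right) = 156164 - \left(12 - 336\right) = 156164 - -324 = 156164 + 324 = 156488$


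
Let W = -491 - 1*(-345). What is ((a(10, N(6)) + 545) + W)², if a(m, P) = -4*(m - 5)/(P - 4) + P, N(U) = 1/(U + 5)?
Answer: 36553616100/223729 ≈ 1.6338e+5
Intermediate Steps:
N(U) = 1/(5 + U)
W = -146 (W = -491 + 345 = -146)
a(m, P) = P - 4*(-5 + m)/(-4 + P) (a(m, P) = -4*(-5 + m)/(-4 + P) + P = P - 4*(-5 + m)/(-4 + P))
((a(10, N(6)) + 545) + W)² = (((20 + (1/(5 + 6))² - 4/(5 + 6) - 4*10)/(-4 + 1/(5 + 6)) + 545) - 146)² = (((20 + (1/11)² - 4/11 - 40)/(-4 + 1/11) + 545) - 146)² = (((20 + (1/11)² - 4*1/11 - 40)/(-4 + 1/11) + 545) - 146)² = (((20 + 1/121 - 4/11 - 40)/(-43/11) + 545) - 146)² = ((-11/43*(-2463/121) + 545) - 146)² = ((2463/473 + 545) - 146)² = (260248/473 - 146)² = (191190/473)² = 36553616100/223729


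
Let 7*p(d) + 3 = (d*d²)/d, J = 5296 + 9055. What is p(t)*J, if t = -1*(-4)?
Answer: 186563/7 ≈ 26652.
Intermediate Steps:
J = 14351
t = 4
p(d) = -3/7 + d²/7 (p(d) = -3/7 + ((d*d²)/d)/7 = -3/7 + (d³/d)/7 = -3/7 + d²/7)
p(t)*J = (-3/7 + (⅐)*4²)*14351 = (-3/7 + (⅐)*16)*14351 = (-3/7 + 16/7)*14351 = (13/7)*14351 = 186563/7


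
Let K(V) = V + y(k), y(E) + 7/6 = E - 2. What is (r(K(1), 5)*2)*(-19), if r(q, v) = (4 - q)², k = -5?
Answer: -85291/18 ≈ -4738.4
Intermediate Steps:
y(E) = -19/6 + E (y(E) = -7/6 + (E - 2) = -7/6 + (-2 + E) = -19/6 + E)
K(V) = -49/6 + V (K(V) = V + (-19/6 - 5) = V - 49/6 = -49/6 + V)
(r(K(1), 5)*2)*(-19) = ((-4 + (-49/6 + 1))²*2)*(-19) = ((-4 - 43/6)²*2)*(-19) = ((-67/6)²*2)*(-19) = ((4489/36)*2)*(-19) = (4489/18)*(-19) = -85291/18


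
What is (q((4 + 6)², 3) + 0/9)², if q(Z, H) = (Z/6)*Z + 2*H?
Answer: 25180324/9 ≈ 2.7978e+6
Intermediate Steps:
q(Z, H) = 2*H + Z²/6 (q(Z, H) = (Z*(⅙))*Z + 2*H = (Z/6)*Z + 2*H = Z²/6 + 2*H = 2*H + Z²/6)
(q((4 + 6)², 3) + 0/9)² = ((2*3 + ((4 + 6)²)²/6) + 0/9)² = ((6 + (10²)²/6) + 0*(⅑))² = ((6 + (⅙)*100²) + 0)² = ((6 + (⅙)*10000) + 0)² = ((6 + 5000/3) + 0)² = (5018/3 + 0)² = (5018/3)² = 25180324/9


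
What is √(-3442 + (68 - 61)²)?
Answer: 3*I*√377 ≈ 58.249*I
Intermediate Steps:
√(-3442 + (68 - 61)²) = √(-3442 + 7²) = √(-3442 + 49) = √(-3393) = 3*I*√377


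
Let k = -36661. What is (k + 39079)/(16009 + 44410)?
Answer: 78/1949 ≈ 0.040021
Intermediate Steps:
(k + 39079)/(16009 + 44410) = (-36661 + 39079)/(16009 + 44410) = 2418/60419 = 2418*(1/60419) = 78/1949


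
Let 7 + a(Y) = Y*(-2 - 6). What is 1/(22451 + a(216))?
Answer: 1/20716 ≈ 4.8272e-5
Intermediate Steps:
a(Y) = -7 - 8*Y (a(Y) = -7 + Y*(-2 - 6) = -7 + Y*(-8) = -7 - 8*Y)
1/(22451 + a(216)) = 1/(22451 + (-7 - 8*216)) = 1/(22451 + (-7 - 1728)) = 1/(22451 - 1735) = 1/20716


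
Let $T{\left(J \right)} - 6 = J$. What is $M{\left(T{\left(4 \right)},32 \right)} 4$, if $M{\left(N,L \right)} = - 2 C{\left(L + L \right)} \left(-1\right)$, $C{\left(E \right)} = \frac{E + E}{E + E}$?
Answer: $8$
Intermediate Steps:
$T{\left(J \right)} = 6 + J$
$C{\left(E \right)} = 1$ ($C{\left(E \right)} = \frac{2 E}{2 E} = 2 E \frac{1}{2 E} = 1$)
$M{\left(N,L \right)} = 2$ ($M{\left(N,L \right)} = \left(-2\right) 1 \left(-1\right) = \left(-2\right) \left(-1\right) = 2$)
$M{\left(T{\left(4 \right)},32 \right)} 4 = 2 \cdot 4 = 8$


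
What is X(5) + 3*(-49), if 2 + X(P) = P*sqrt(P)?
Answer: -149 + 5*sqrt(5) ≈ -137.82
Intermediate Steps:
X(P) = -2 + P**(3/2) (X(P) = -2 + P*sqrt(P) = -2 + P**(3/2))
X(5) + 3*(-49) = (-2 + 5**(3/2)) + 3*(-49) = (-2 + 5*sqrt(5)) - 147 = -149 + 5*sqrt(5)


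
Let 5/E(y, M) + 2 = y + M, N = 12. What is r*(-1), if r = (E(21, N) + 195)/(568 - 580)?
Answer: 3025/186 ≈ 16.263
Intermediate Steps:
E(y, M) = 5/(-2 + M + y) (E(y, M) = 5/(-2 + (y + M)) = 5/(-2 + (M + y)) = 5/(-2 + M + y))
r = -3025/186 (r = (5/(-2 + 12 + 21) + 195)/(568 - 580) = (5/31 + 195)/(-12) = (5*(1/31) + 195)*(-1/12) = (5/31 + 195)*(-1/12) = (6050/31)*(-1/12) = -3025/186 ≈ -16.263)
r*(-1) = -3025/186*(-1) = 3025/186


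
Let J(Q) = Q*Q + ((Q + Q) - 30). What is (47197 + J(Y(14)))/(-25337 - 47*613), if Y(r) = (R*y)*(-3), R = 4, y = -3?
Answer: -48535/54148 ≈ -0.89634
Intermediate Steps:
Y(r) = 36 (Y(r) = (4*(-3))*(-3) = -12*(-3) = 36)
J(Q) = -30 + Q**2 + 2*Q (J(Q) = Q**2 + (2*Q - 30) = Q**2 + (-30 + 2*Q) = -30 + Q**2 + 2*Q)
(47197 + J(Y(14)))/(-25337 - 47*613) = (47197 + (-30 + 36**2 + 2*36))/(-25337 - 47*613) = (47197 + (-30 + 1296 + 72))/(-25337 - 28811) = (47197 + 1338)/(-54148) = 48535*(-1/54148) = -48535/54148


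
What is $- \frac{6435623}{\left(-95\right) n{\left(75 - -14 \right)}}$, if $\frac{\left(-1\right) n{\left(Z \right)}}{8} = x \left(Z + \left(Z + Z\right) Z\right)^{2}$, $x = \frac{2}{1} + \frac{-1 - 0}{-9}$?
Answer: $- \frac{3048453}{192885538360} \approx -1.5804 \cdot 10^{-5}$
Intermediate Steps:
$x = \frac{19}{9}$ ($x = 2 \cdot 1 + \left(-1 + 0\right) \left(- \frac{1}{9}\right) = 2 - - \frac{1}{9} = 2 + \frac{1}{9} = \frac{19}{9} \approx 2.1111$)
$n{\left(Z \right)} = - \frac{152 \left(Z + 2 Z^{2}\right)^{2}}{9}$ ($n{\left(Z \right)} = - 8 \frac{19 \left(Z + \left(Z + Z\right) Z\right)^{2}}{9} = - 8 \frac{19 \left(Z + 2 Z Z\right)^{2}}{9} = - 8 \frac{19 \left(Z + 2 Z^{2}\right)^{2}}{9} = - \frac{152 \left(Z + 2 Z^{2}\right)^{2}}{9}$)
$- \frac{6435623}{\left(-95\right) n{\left(75 - -14 \right)}} = - \frac{6435623}{\left(-95\right) \left(- \frac{152 \left(75 - -14\right)^{2} \left(1 + 2 \left(75 - -14\right)\right)^{2}}{9}\right)} = - \frac{6435623}{\left(-95\right) \left(- \frac{152 \left(75 + 14\right)^{2} \left(1 + 2 \left(75 + 14\right)\right)^{2}}{9}\right)} = - \frac{6435623}{\left(-95\right) \left(- \frac{152 \cdot 89^{2} \left(1 + 2 \cdot 89\right)^{2}}{9}\right)} = - \frac{6435623}{\left(-95\right) \left(\left(- \frac{152}{9}\right) 7921 \left(1 + 178\right)^{2}\right)} = - \frac{6435623}{\left(-95\right) \left(\left(- \frac{152}{9}\right) 7921 \cdot 179^{2}\right)} = - \frac{6435623}{\left(-95\right) \left(\left(- \frac{152}{9}\right) 7921 \cdot 32041\right)} = - \frac{6435623}{\left(-95\right) \left(- \frac{38577107672}{9}\right)} = - \frac{6435623}{\frac{3664825228840}{9}} = \left(-6435623\right) \frac{9}{3664825228840} = - \frac{3048453}{192885538360}$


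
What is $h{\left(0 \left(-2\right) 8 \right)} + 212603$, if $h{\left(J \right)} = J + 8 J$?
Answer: $212603$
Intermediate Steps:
$h{\left(J \right)} = 9 J$
$h{\left(0 \left(-2\right) 8 \right)} + 212603 = 9 \cdot 0 \left(-2\right) 8 + 212603 = 9 \cdot 0 \cdot 8 + 212603 = 9 \cdot 0 + 212603 = 0 + 212603 = 212603$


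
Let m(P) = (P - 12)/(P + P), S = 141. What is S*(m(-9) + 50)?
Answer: 14429/2 ≈ 7214.5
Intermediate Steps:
m(P) = (-12 + P)/(2*P) (m(P) = (-12 + P)/((2*P)) = (-12 + P)*(1/(2*P)) = (-12 + P)/(2*P))
S*(m(-9) + 50) = 141*((½)*(-12 - 9)/(-9) + 50) = 141*((½)*(-⅑)*(-21) + 50) = 141*(7/6 + 50) = 141*(307/6) = 14429/2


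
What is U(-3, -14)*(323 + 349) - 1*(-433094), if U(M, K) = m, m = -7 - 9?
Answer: 422342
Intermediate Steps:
m = -16
U(M, K) = -16
U(-3, -14)*(323 + 349) - 1*(-433094) = -16*(323 + 349) - 1*(-433094) = -16*672 + 433094 = -10752 + 433094 = 422342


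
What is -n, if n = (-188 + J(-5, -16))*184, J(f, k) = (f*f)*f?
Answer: 57592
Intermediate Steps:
J(f, k) = f³ (J(f, k) = f²*f = f³)
n = -57592 (n = (-188 + (-5)³)*184 = (-188 - 125)*184 = -313*184 = -57592)
-n = -1*(-57592) = 57592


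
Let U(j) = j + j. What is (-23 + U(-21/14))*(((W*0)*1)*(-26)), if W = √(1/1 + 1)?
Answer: 0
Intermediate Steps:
W = √2 (W = √(1 + 1) = √2 ≈ 1.4142)
U(j) = 2*j
(-23 + U(-21/14))*(((W*0)*1)*(-26)) = (-23 + 2*(-21/14))*(((√2*0)*1)*(-26)) = (-23 + 2*(-21*1/14))*((0*1)*(-26)) = (-23 + 2*(-3/2))*(0*(-26)) = (-23 - 3)*0 = -26*0 = 0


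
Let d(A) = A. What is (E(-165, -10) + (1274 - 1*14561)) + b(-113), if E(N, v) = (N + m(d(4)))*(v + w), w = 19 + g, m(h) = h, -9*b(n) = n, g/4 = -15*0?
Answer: -132511/9 ≈ -14723.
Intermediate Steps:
g = 0 (g = 4*(-15*0) = 4*0 = 0)
b(n) = -n/9
w = 19 (w = 19 + 0 = 19)
E(N, v) = (4 + N)*(19 + v) (E(N, v) = (N + 4)*(v + 19) = (4 + N)*(19 + v))
(E(-165, -10) + (1274 - 1*14561)) + b(-113) = ((76 + 4*(-10) + 19*(-165) - 165*(-10)) + (1274 - 1*14561)) - ⅑*(-113) = ((76 - 40 - 3135 + 1650) + (1274 - 14561)) + 113/9 = (-1449 - 13287) + 113/9 = -14736 + 113/9 = -132511/9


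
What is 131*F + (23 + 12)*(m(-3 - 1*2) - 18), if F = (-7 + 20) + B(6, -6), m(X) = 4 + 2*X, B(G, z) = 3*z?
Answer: -1495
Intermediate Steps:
F = -5 (F = (-7 + 20) + 3*(-6) = 13 - 18 = -5)
131*F + (23 + 12)*(m(-3 - 1*2) - 18) = 131*(-5) + (23 + 12)*((4 + 2*(-3 - 1*2)) - 18) = -655 + 35*((4 + 2*(-3 - 2)) - 18) = -655 + 35*((4 + 2*(-5)) - 18) = -655 + 35*((4 - 10) - 18) = -655 + 35*(-6 - 18) = -655 + 35*(-24) = -655 - 840 = -1495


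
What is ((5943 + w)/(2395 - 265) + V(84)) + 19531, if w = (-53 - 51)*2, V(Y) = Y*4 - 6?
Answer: 8461933/426 ≈ 19864.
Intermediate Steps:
V(Y) = -6 + 4*Y (V(Y) = 4*Y - 6 = -6 + 4*Y)
w = -208 (w = -104*2 = -208)
((5943 + w)/(2395 - 265) + V(84)) + 19531 = ((5943 - 208)/(2395 - 265) + (-6 + 4*84)) + 19531 = (5735/2130 + (-6 + 336)) + 19531 = (5735*(1/2130) + 330) + 19531 = (1147/426 + 330) + 19531 = 141727/426 + 19531 = 8461933/426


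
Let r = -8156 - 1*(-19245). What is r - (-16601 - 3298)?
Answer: 30988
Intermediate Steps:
r = 11089 (r = -8156 + 19245 = 11089)
r - (-16601 - 3298) = 11089 - (-16601 - 3298) = 11089 - 1*(-19899) = 11089 + 19899 = 30988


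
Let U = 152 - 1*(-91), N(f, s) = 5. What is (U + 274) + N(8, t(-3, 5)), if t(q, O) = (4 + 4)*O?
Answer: 522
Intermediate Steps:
t(q, O) = 8*O
U = 243 (U = 152 + 91 = 243)
(U + 274) + N(8, t(-3, 5)) = (243 + 274) + 5 = 517 + 5 = 522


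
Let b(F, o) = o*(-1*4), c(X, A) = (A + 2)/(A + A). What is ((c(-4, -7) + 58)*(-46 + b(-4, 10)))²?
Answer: 1234187161/49 ≈ 2.5187e+7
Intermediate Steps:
c(X, A) = (2 + A)/(2*A) (c(X, A) = (2 + A)/((2*A)) = (2 + A)*(1/(2*A)) = (2 + A)/(2*A))
b(F, o) = -4*o (b(F, o) = o*(-4) = -4*o)
((c(-4, -7) + 58)*(-46 + b(-4, 10)))² = (((½)*(2 - 7)/(-7) + 58)*(-46 - 4*10))² = (((½)*(-⅐)*(-5) + 58)*(-46 - 40))² = ((5/14 + 58)*(-86))² = ((817/14)*(-86))² = (-35131/7)² = 1234187161/49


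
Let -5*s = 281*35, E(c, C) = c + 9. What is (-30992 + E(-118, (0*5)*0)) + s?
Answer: -33068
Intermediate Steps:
E(c, C) = 9 + c
s = -1967 (s = -281*35/5 = -⅕*9835 = -1967)
(-30992 + E(-118, (0*5)*0)) + s = (-30992 + (9 - 118)) - 1967 = (-30992 - 109) - 1967 = -31101 - 1967 = -33068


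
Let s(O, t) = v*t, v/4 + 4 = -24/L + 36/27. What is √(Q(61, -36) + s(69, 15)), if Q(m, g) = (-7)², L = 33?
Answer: 9*I*√231/11 ≈ 12.435*I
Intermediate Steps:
v = -448/33 (v = -16 + 4*(-24/33 + 36/27) = -16 + 4*(-24*1/33 + 36*(1/27)) = -16 + 4*(-8/11 + 4/3) = -16 + 4*(20/33) = -16 + 80/33 = -448/33 ≈ -13.576)
Q(m, g) = 49
s(O, t) = -448*t/33
√(Q(61, -36) + s(69, 15)) = √(49 - 448/33*15) = √(49 - 2240/11) = √(-1701/11) = 9*I*√231/11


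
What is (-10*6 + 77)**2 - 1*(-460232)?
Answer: 460521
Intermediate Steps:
(-10*6 + 77)**2 - 1*(-460232) = (-60 + 77)**2 + 460232 = 17**2 + 460232 = 289 + 460232 = 460521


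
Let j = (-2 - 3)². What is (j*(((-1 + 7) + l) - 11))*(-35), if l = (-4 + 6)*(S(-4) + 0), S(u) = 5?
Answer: -4375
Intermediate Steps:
l = 10 (l = (-4 + 6)*(5 + 0) = 2*5 = 10)
j = 25 (j = (-5)² = 25)
(j*(((-1 + 7) + l) - 11))*(-35) = (25*(((-1 + 7) + 10) - 11))*(-35) = (25*((6 + 10) - 11))*(-35) = (25*(16 - 11))*(-35) = (25*5)*(-35) = 125*(-35) = -4375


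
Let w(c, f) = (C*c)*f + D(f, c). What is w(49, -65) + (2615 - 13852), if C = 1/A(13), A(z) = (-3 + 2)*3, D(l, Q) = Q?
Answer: -30379/3 ≈ -10126.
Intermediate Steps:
A(z) = -3 (A(z) = -1*3 = -3)
C = -⅓ (C = 1/(-3) = -⅓ ≈ -0.33333)
w(c, f) = c - c*f/3 (w(c, f) = (-c/3)*f + c = -c*f/3 + c = c - c*f/3)
w(49, -65) + (2615 - 13852) = (⅓)*49*(3 - 1*(-65)) + (2615 - 13852) = (⅓)*49*(3 + 65) - 11237 = (⅓)*49*68 - 11237 = 3332/3 - 11237 = -30379/3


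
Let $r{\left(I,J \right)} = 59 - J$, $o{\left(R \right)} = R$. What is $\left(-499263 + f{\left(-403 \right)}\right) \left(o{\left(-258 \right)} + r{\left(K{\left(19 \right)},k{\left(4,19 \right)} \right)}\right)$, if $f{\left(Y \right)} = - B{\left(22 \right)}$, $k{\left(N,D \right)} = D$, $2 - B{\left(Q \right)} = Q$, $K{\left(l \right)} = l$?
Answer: $108834974$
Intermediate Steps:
$B{\left(Q \right)} = 2 - Q$
$f{\left(Y \right)} = 20$ ($f{\left(Y \right)} = - (2 - 22) = \left(-1\right) \left(-20\right) = 20$)
$\left(-499263 + f{\left(-403 \right)}\right) \left(o{\left(-258 \right)} + r{\left(K{\left(19 \right)},k{\left(4,19 \right)} \right)}\right) = \left(-499263 + 20\right) \left(-258 + \left(59 - 19\right)\right) = - 499243 \left(-258 + \left(59 - 19\right)\right) = - 499243 \left(-258 + 40\right) = \left(-499243\right) \left(-218\right) = 108834974$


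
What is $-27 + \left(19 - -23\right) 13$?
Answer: $519$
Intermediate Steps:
$-27 + \left(19 - -23\right) 13 = -27 + \left(19 + 23\right) 13 = -27 + 42 \cdot 13 = -27 + 546 = 519$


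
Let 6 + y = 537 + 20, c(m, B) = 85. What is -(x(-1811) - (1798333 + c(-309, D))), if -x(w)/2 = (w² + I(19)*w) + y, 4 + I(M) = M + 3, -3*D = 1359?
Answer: 8293766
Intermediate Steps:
D = -453 (D = -⅓*1359 = -453)
y = 551 (y = -6 + (537 + 20) = -6 + 557 = 551)
I(M) = -1 + M (I(M) = -4 + (M + 3) = -4 + (3 + M) = -1 + M)
x(w) = -1102 - 36*w - 2*w² (x(w) = -2*((w² + (-1 + 19)*w) + 551) = -2*((w² + 18*w) + 551) = -2*(551 + w² + 18*w) = -1102 - 36*w - 2*w²)
-(x(-1811) - (1798333 + c(-309, D))) = -((-1102 - 36*(-1811) - 2*(-1811)²) - (1798333 + 85)) = -((-1102 + 65196 - 2*3279721) - 1*1798418) = -((-1102 + 65196 - 6559442) - 1798418) = -(-6495348 - 1798418) = -1*(-8293766) = 8293766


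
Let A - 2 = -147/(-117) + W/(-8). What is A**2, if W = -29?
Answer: 4609609/97344 ≈ 47.354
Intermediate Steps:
A = 2147/312 (A = 2 + (-147/(-117) - 29/(-8)) = 2 + (-147*(-1/117) - 29*(-1/8)) = 2 + (49/39 + 29/8) = 2 + 1523/312 = 2147/312 ≈ 6.8814)
A**2 = (2147/312)**2 = 4609609/97344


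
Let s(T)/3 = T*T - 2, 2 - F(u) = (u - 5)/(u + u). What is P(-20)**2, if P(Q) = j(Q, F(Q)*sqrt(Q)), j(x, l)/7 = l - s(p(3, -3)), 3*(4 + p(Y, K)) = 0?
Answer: 1353331/16 - 11319*I*sqrt(5) ≈ 84583.0 - 25310.0*I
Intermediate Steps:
F(u) = 2 - (-5 + u)/(2*u) (F(u) = 2 - (u - 5)/(u + u) = 2 - (-5 + u)/(2*u))
p(Y, K) = -4 (p(Y, K) = -4 + (1/3)*0 = -4 + 0 = -4)
s(T) = -6 + 3*T**2 (s(T) = 3*(T*T - 2) = 3*(T**2 - 2) = 3*(-2 + T**2) = -6 + 3*T**2)
j(x, l) = -294 + 7*l (j(x, l) = 7*(l - (-6 + 3*(-4)**2)) = 7*(l - (-6 + 3*16)) = 7*(l - (-6 + 48)) = 7*(l - 1*42) = 7*(l - 42) = 7*(-42 + l) = -294 + 7*l)
P(Q) = -294 + 7*(5 + 3*Q)/(2*sqrt(Q)) (P(Q) = -294 + 7*(((5 + 3*Q)/(2*Q))*sqrt(Q)) = -294 + 7*((5 + 3*Q)/(2*sqrt(Q))) = -294 + 7*(5 + 3*Q)/(2*sqrt(Q)))
P(-20)**2 = (7*(5 - 168*I*sqrt(5) + 3*(-20))/(2*sqrt(-20)))**2 = (7*(-I*sqrt(5)/10)*(5 - 168*I*sqrt(5) - 60)/2)**2 = (7*(-I*sqrt(5)/10)*(-55 - 168*I*sqrt(5))/2)**2 = (-7*I*sqrt(5)*(-55 - 168*I*sqrt(5))/20)**2 = -49*(-55 - 168*I*sqrt(5))**2/80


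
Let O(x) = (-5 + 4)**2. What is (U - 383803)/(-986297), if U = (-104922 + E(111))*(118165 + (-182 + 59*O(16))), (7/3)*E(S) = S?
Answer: 86659797703/6904079 ≈ 12552.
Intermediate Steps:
O(x) = 1 (O(x) = (-1)**2 = 1)
E(S) = 3*S/7
U = -86657111082/7 (U = (-104922 + (3/7)*111)*(118165 + (-182 + 59*1)) = (-104922 + 333/7)*(118165 + (-182 + 59)) = -734121*(118165 - 123)/7 = -734121/7*118042 = -86657111082/7 ≈ -1.2380e+10)
(U - 383803)/(-986297) = (-86657111082/7 - 383803)/(-986297) = -86659797703/7*(-1/986297) = 86659797703/6904079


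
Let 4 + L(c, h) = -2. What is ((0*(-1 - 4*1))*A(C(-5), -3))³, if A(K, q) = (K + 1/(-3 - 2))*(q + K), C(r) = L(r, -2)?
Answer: 0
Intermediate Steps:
L(c, h) = -6 (L(c, h) = -4 - 2 = -6)
C(r) = -6
A(K, q) = (-⅕ + K)*(K + q) (A(K, q) = (K + 1/(-5))*(K + q) = (K - ⅕)*(K + q) = (-⅕ + K)*(K + q))
((0*(-1 - 4*1))*A(C(-5), -3))³ = ((0*(-1 - 4*1))*((-6)² - ⅕*(-6) - ⅕*(-3) - 6*(-3)))³ = ((0*(-1 - 4))*(36 + 6/5 + ⅗ + 18))³ = ((0*(-5))*(279/5))³ = (0*(279/5))³ = 0³ = 0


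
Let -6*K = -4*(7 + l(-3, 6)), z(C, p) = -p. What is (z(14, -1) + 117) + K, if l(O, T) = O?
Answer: 362/3 ≈ 120.67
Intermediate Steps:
K = 8/3 (K = -(-2)*(7 - 3)/3 = -(-2)*4/3 = -⅙*(-16) = 8/3 ≈ 2.6667)
(z(14, -1) + 117) + K = (-1*(-1) + 117) + 8/3 = (1 + 117) + 8/3 = 118 + 8/3 = 362/3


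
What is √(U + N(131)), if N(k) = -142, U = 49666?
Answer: 2*√12381 ≈ 222.54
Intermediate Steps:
√(U + N(131)) = √(49666 - 142) = √49524 = 2*√12381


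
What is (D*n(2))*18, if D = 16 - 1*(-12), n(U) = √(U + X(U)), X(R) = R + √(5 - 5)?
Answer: 1008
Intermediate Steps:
X(R) = R (X(R) = R + √0 = R + 0 = R)
n(U) = √2*√U (n(U) = √(U + U) = √(2*U) = √2*√U)
D = 28 (D = 16 + 12 = 28)
(D*n(2))*18 = (28*(√2*√2))*18 = (28*2)*18 = 56*18 = 1008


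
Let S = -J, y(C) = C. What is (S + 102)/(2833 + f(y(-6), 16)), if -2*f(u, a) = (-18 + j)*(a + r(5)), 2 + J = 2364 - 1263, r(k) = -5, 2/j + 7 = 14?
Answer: -6979/20513 ≈ -0.34022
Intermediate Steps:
j = 2/7 (j = 2/(-7 + 14) = 2/7 ≈ 0.28571)
J = 1099 (J = -2 + (2364 - 1263) = -2 + 1101 = 1099)
f(u, a) = -310/7 + 62*a/7 (f(u, a) = -(-18 + 2/7)*(a - 5)/2 = -(-62)*(-5 + a)/7 = -(620/7 - 124*a/7)/2 = -310/7 + 62*a/7)
S = -1099 (S = -1*1099 = -1099)
(S + 102)/(2833 + f(y(-6), 16)) = (-1099 + 102)/(2833 + (-310/7 + (62/7)*16)) = -997/(2833 + (-310/7 + 992/7)) = -997/(2833 + 682/7) = -997/20513/7 = -997*7/20513 = -6979/20513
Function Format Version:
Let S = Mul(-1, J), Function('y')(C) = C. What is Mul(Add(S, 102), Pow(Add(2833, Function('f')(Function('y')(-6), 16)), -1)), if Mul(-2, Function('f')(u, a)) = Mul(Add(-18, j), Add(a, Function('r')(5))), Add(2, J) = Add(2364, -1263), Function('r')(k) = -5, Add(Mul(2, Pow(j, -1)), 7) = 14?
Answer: Rational(-6979, 20513) ≈ -0.34022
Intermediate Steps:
j = Rational(2, 7) (j = Mul(2, Pow(Add(-7, 14), -1)) = Mul(2, Pow(7, -1)) = Mul(2, Rational(1, 7)) = Rational(2, 7) ≈ 0.28571)
J = 1099 (J = Add(-2, Add(2364, -1263)) = Add(-2, 1101) = 1099)
Function('f')(u, a) = Add(Rational(-310, 7), Mul(Rational(62, 7), a)) (Function('f')(u, a) = Mul(Rational(-1, 2), Mul(Add(-18, Rational(2, 7)), Add(a, -5))) = Mul(Rational(-1, 2), Mul(Rational(-124, 7), Add(-5, a))) = Mul(Rational(-1, 2), Add(Rational(620, 7), Mul(Rational(-124, 7), a))) = Add(Rational(-310, 7), Mul(Rational(62, 7), a)))
S = -1099 (S = Mul(-1, 1099) = -1099)
Mul(Add(S, 102), Pow(Add(2833, Function('f')(Function('y')(-6), 16)), -1)) = Mul(Add(-1099, 102), Pow(Add(2833, Add(Rational(-310, 7), Mul(Rational(62, 7), 16))), -1)) = Mul(-997, Pow(Add(2833, Add(Rational(-310, 7), Rational(992, 7))), -1)) = Mul(-997, Pow(Add(2833, Rational(682, 7)), -1)) = Mul(-997, Pow(Rational(20513, 7), -1)) = Mul(-997, Rational(7, 20513)) = Rational(-6979, 20513)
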